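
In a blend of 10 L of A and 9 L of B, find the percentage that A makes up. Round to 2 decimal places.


Volume of A = 10 L
Volume of B = 9 L
Total volume = 10 + 9 = 19 L
Percentage of A = (10/19) * 100
= 52.63%

52.63


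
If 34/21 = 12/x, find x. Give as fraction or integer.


Setting up: 34/21 = 12/x
Cross multiply: 34 * x = 21 * 12
34x = 252
x = 252/34
x = 126/17

126/17


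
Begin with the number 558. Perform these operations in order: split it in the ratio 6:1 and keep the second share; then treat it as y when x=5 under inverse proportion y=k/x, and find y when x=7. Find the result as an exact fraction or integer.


Start with 558.
Step 1: Split 6:1, second share = 558 * 1/7 = 558/7
Step 2: Inverse prop: k = (558/7)*5; new y = k/7 = 558/7*5/7 = 2790/49
Final result = 2790/49

2790/49


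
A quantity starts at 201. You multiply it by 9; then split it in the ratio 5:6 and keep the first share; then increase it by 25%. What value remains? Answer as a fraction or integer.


Start with 201.
Step 1: Multiply by 9: 201 * 9 = 1809
Step 2: Split 5:6, first share = 1809 * 5/11 = 9045/11
Step 3: Increase by 25%: 9045/11 * 125/100 = 45225/44
Final result = 45225/44

45225/44


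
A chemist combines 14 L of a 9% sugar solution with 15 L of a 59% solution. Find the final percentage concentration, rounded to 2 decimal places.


Solute in mixture 1 = 9% of 14 L = 14*9/100 = 63/50 L
Solute in mixture 2 = 59% of 15 L = 15*59/100 = 177/20 L
Total solute = 63/50 + 177/20 = 1011/100 L
Total volume = 14 + 15 = 29 L
Final concentration = 1011/100/29 * 100 = 34.86%

34.86


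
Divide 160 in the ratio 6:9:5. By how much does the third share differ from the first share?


Total parts = 6 + 9 + 5 = 20
Value per part = 160 / 20 = 8
Shares: 6*8=48, 9*8=72, 5*8=40
Third share = 40, first share = 48
Difference = |40 - 48| = 8

8


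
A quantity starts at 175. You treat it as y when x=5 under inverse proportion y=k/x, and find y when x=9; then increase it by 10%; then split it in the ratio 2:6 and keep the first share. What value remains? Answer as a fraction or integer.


Start with 175.
Step 1: Inverse prop: k = (175)*5; new y = k/9 = 175*5/9 = 875/9
Step 2: Increase by 10%: 875/9 * 110/100 = 1925/18
Step 3: Split 2:6, first share = 1925/18 * 2/8 = 1925/72
Final result = 1925/72

1925/72


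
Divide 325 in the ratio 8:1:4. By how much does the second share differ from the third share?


Total parts = 8 + 1 + 4 = 13
Value per part = 325 / 13 = 25
Shares: 8*25=200, 1*25=25, 4*25=100
Second share = 25, third share = 100
Difference = |25 - 100| = 75

75


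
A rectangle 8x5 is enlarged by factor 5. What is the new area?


Original dimensions: 8 x 5
Enlargement factor = 5
New width = 8 * 5 = 40
New height = 5 * 5 = 25
New area = 40 * 25 = 1000

1000


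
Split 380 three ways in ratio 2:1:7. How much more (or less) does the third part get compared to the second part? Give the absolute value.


Total parts = 2 + 1 + 7 = 10
Value per part = 380 / 10 = 38
Shares: 2*38=76, 1*38=38, 7*38=266
Third share = 266, second share = 38
Difference = |266 - 38| = 228

228


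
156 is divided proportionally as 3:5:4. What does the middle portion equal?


Ratio = 3:5:4
Total parts = 3 + 5 + 4 = 12
Value per part = 156 / 12 = 13
First share = 3 * 13 = 39
Middle share = 5 * 13 = 65
Third share = 4 * 13 = 52

65


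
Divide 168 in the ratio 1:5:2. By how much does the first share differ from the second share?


Total parts = 1 + 5 + 2 = 8
Value per part = 168 / 8 = 21
Shares: 1*21=21, 5*21=105, 2*21=42
First share = 21, second share = 105
Difference = |21 - 105| = 84

84


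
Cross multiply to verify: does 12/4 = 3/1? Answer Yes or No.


Cross multiply to check 12/4 = 3/1
Left cross product: 12 * 1 = 12
Right cross product: 4 * 3 = 12
12 = 12
Equal, so proportions match => Yes

Yes


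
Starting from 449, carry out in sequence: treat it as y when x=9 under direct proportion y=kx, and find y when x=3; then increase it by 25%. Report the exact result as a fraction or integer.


Start with 449.
Step 1: Direct prop: k = (449)/9; new y = k*3 = 449*3/9 = 449/3
Step 2: Increase by 25%: 449/3 * 125/100 = 2245/12
Final result = 2245/12

2245/12


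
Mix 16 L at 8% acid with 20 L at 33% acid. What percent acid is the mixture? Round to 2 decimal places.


Solute in mixture 1 = 8% of 16 L = 16*8/100 = 32/25 L
Solute in mixture 2 = 33% of 20 L = 20*33/100 = 33/5 L
Total solute = 32/25 + 33/5 = 197/25 L
Total volume = 16 + 20 = 36 L
Final concentration = 197/25/36 * 100 = 21.89%

21.89


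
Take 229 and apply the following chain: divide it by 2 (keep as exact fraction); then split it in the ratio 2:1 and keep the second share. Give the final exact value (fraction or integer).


Start with 229.
Step 1: Divide by 2: 229 / 2 = 229/2
Step 2: Split 2:1, second share = 229/2 * 1/3 = 229/6
Final result = 229/6

229/6


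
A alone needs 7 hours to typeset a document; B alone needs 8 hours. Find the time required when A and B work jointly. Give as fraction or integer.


Rate of A = 1/7 job per hour
Rate of B = 1/8 job per hour
Combined rate = 1/7 + 1/8
Find common denominator: (8 + 7)/(7*8) = 15/56
Combined rate = 15/56 job per hour
Time together = 1 / (15/56) = 56/15 hours

56/15


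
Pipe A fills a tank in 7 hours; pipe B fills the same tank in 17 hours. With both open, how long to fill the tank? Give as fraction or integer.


Rate of A = 1/7 job per hour
Rate of B = 1/17 job per hour
Combined rate = 1/7 + 1/17
Find common denominator: (17 + 7)/(7*17) = 24/119
Combined rate = 24/119 job per hour
Time together = 1 / (24/119) = 119/24 hours

119/24


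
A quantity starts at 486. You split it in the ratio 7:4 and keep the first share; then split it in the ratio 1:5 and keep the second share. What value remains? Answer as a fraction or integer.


Start with 486.
Step 1: Split 7:4, first share = 486 * 7/11 = 3402/11
Step 2: Split 1:5, second share = 3402/11 * 5/6 = 2835/11
Final result = 2835/11

2835/11


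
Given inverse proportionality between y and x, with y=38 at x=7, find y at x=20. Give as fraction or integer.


Inverse proportion: y = k/x
Find k: k = 7 * 38 = 266
Compute y at x=20: y = 266/20
y = 133/10

133/10


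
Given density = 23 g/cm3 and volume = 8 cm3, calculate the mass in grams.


Using mass = density * volume
Density = 23 g/cm3
Volume = 8 cm3
Mass = 23 * 8
= 184 g

184


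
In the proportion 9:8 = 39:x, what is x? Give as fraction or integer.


Setting up: 9/8 = 39/x
Cross multiply: 9 * x = 8 * 39
9x = 312
x = 312/9
x = 104/3

104/3


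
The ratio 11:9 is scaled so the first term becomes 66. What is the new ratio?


Original ratio: 11:9
First term target: 66
Scale factor = 66 / 11 = 6
Multiply second term: 9 * 6 = 54
Equivalent ratio = 66:54

66:54


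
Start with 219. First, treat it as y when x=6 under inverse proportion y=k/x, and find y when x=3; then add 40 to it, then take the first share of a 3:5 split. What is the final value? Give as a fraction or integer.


Start with 219.
Step 1: Inverse prop: k = (219)*6; new y = k/3 = 219*6/3 = 438
Step 2: Add 40: 438+40=478; split 3:5 first = 478*3/8 = 717/4
Final result = 717/4

717/4


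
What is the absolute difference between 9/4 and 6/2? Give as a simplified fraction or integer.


Simplify: 9/4 = 9/4 and 6/2 = 3
Find common denominator: LCD = 4
Convert: 9/4 and 12/4
Difference = |9 - 12|/4 = 3/4
Simplified = 3/4

3/4


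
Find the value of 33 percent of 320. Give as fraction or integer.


Compute 33% of 320
Convert percentage: 33% = 33/100
Multiply: 320 * 33/100
= 10560/100
= 528/5

528/5


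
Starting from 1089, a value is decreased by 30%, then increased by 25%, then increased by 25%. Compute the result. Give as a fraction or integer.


Start: 1089
Step 1: decrease by 30% => multiply by 70/100
  1089 * 70/100 = 7623/10
Step 2: increase by 25% => multiply by 125/100
  7623/10 * 125/100 = 7623/8
Step 3: increase by 25% => multiply by 125/100
  7623/8 * 125/100 = 38115/32
Final value = 38115/32

38115/32


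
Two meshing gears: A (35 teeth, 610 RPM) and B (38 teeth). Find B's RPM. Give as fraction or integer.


Gear ratio: teeth_A * RPM_A = teeth_B * RPM_B
35 * 610 = 38 * RPM_B
21350 = 38 * RPM_B
RPM_B = 21350 / 38
RPM_B = 10675/19

10675/19


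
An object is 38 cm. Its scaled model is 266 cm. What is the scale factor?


Original length = 38 cm
Scaled length = 266 cm
Scale factor = 266 / 38
= 7

7


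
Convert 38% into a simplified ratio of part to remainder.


Part = 38%, Remainder = 62%
Ratio = 38:62
GCD(38, 62) = 2
Simplify: 19:31 = 19:31

19:31


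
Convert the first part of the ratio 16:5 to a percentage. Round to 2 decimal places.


Total parts = 16 + 5 = 21
First part fraction = 16/21
Percentage = (16/21) * 100
= 0.761905 * 100
= 76.19%

76.19


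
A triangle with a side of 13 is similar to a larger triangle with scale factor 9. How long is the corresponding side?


Similar triangles have proportional sides
Scale factor = 9
Smaller side = 13
Corresponding larger side = 13 * 9
= 117

117


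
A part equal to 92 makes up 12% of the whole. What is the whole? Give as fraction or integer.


Given: 92 is 12% of the whole
Set up: 92 = 12/100 * whole
whole = 92 * 100 / 12
whole = 9200 / 12
whole = 2300/3

2300/3


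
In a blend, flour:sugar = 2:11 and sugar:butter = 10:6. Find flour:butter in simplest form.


Given a:b = 2:11 and b:c = 10:6
Make b consistent. Multiply first ratio by 10: a:b = 20:110
Multiply second ratio by 11: b:c = 110:66
Now b = 110 in both, so a:b:c = 20:110:66
Therefore a:c = 20:66
Simplify by GCD: a:c = 10:33

10:33


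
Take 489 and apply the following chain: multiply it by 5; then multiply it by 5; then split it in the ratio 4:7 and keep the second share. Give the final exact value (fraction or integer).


Start with 489.
Step 1: Multiply by 5: 489 * 5 = 2445
Step 2: Multiply by 5: 2445 * 5 = 12225
Step 3: Split 4:7, second share = 12225 * 7/11 = 85575/11
Final result = 85575/11

85575/11


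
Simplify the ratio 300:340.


Find GCD(300, 340)
GCD = 20
Divide both by 20: 300/20 = 15, 340/20 = 17
Simplified ratio = 15:17

15:17


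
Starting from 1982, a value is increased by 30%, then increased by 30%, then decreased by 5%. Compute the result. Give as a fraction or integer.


Start: 1982
Step 1: increase by 30% => multiply by 130/100
  1982 * 130/100 = 12883/5
Step 2: increase by 30% => multiply by 130/100
  12883/5 * 130/100 = 167479/50
Step 3: decrease by 5% => multiply by 95/100
  167479/50 * 95/100 = 3182101/1000
Final value = 3182101/1000

3182101/1000


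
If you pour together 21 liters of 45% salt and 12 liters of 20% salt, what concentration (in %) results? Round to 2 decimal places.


Solute in mixture 1 = 45% of 21 L = 21*45/100 = 189/20 L
Solute in mixture 2 = 20% of 12 L = 12*20/100 = 12/5 L
Total solute = 189/20 + 12/5 = 237/20 L
Total volume = 21 + 12 = 33 L
Final concentration = 237/20/33 * 100 = 35.91%

35.91


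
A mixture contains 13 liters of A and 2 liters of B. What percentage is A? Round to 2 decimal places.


Volume of A = 13 L
Volume of B = 2 L
Total volume = 13 + 2 = 15 L
Percentage of A = (13/15) * 100
= 86.67%

86.67


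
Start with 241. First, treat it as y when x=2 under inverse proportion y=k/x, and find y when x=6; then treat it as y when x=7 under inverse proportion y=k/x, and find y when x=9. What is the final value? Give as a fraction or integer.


Start with 241.
Step 1: Inverse prop: k = (241)*2; new y = k/6 = 241*2/6 = 241/3
Step 2: Inverse prop: k = (241/3)*7; new y = k/9 = 241/3*7/9 = 1687/27
Final result = 1687/27

1687/27


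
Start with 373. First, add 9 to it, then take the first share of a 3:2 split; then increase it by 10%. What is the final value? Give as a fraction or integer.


Start with 373.
Step 1: Add 9: 373+9=382; split 3:2 first = 382*3/5 = 1146/5
Step 2: Increase by 10%: 1146/5 * 110/100 = 6303/25
Final result = 6303/25

6303/25


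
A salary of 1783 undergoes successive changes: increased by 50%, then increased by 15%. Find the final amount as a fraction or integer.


Start: 1783
Step 1: increase by 50% => multiply by 150/100
  1783 * 150/100 = 5349/2
Step 2: increase by 15% => multiply by 115/100
  5349/2 * 115/100 = 123027/40
Final value = 123027/40

123027/40


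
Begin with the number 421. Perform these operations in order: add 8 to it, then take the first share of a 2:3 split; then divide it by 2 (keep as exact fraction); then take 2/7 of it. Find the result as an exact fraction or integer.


Start with 421.
Step 1: Add 8: 421+8=429; split 2:3 first = 429*2/5 = 858/5
Step 2: Divide by 2: 858/5 / 2 = 429/5
Step 3: Take 2/7: 429/5 * 2/7 = 858/35
Final result = 858/35

858/35


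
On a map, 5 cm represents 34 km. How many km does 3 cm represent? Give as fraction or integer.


Map scale: 5 cm = 34 km
Measured distance on map = 3 cm
Set up proportion: 3 * 34 / 5
= 102 / 5
= 102/5 km

102/5


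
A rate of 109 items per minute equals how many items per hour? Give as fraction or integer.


Converting from per minute to per hour
Rate = 109 items per minute
Multiply by 60: 109 * 60
= 6540 items per hour

6540


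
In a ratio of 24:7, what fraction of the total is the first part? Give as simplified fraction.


Total parts = 24 + 7 = 31
First part fraction = 24/31
Simplify: 24/31 = 24/31

24/31


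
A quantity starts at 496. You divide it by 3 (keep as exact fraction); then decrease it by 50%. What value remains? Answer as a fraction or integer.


Start with 496.
Step 1: Divide by 3: 496 / 3 = 496/3
Step 2: Decrease by 50%: 496/3 * 50/100 = 248/3
Final result = 248/3

248/3


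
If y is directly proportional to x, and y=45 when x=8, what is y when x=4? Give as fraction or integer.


Direct proportion: y = kx
Find k: k = 45/8 = 45/8
Compute y at x=4: y = 45/8 * 4
y = 45/2

45/2


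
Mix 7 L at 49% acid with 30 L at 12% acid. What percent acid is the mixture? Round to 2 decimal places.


Solute in mixture 1 = 49% of 7 L = 7*49/100 = 343/100 L
Solute in mixture 2 = 12% of 30 L = 30*12/100 = 18/5 L
Total solute = 343/100 + 18/5 = 703/100 L
Total volume = 7 + 30 = 37 L
Final concentration = 703/100/37 * 100 = 19.00%

19.00


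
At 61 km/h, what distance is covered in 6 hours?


Using distance = speed * time
Speed = 61 km/h
Time = 6 hours
Distance = 61 * 6
= 366 km

366


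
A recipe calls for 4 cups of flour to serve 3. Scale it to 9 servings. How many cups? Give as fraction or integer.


Original: 4 cups for 3 servings
Target servings = 9
Scaling factor = 9/3
New amount = 4 * 9/3
= 36/3
= 12 cups

12


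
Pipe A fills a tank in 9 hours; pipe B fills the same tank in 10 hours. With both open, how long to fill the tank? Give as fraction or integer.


Rate of A = 1/9 job per hour
Rate of B = 1/10 job per hour
Combined rate = 1/9 + 1/10
Find common denominator: (10 + 9)/(9*10) = 19/90
Combined rate = 19/90 job per hour
Time together = 1 / (19/90) = 90/19 hours

90/19


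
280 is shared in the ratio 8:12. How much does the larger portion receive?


Total parts = 8 + 12 = 20
Value per part = 280 / 20 = 14
First share = 8 * 14 = 112
Second share = 12 * 14 = 168
Larger share = 168

168


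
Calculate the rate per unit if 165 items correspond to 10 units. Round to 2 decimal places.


Total items = 165
Number of units = 10
Unit rate = 165 / 10
= 16.50 items per unit

16.50


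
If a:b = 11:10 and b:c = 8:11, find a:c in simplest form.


Given a:b = 11:10 and b:c = 8:11
Make b consistent. Multiply first ratio by 8: a:b = 88:80
Multiply second ratio by 10: b:c = 80:110
Now b = 80 in both, so a:b:c = 88:80:110
Therefore a:c = 88:110
Simplify by GCD: a:c = 4:5

4:5


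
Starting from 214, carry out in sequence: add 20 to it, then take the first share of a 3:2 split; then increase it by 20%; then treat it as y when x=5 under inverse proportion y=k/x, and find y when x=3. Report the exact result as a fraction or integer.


Start with 214.
Step 1: Add 20: 214+20=234; split 3:2 first = 234*3/5 = 702/5
Step 2: Increase by 20%: 702/5 * 120/100 = 4212/25
Step 3: Inverse prop: k = (4212/25)*5; new y = k/3 = 4212/25*5/3 = 1404/5
Final result = 1404/5

1404/5


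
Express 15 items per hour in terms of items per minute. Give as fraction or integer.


Converting from per hour to per minute
Rate = 15 items per hour
Divide by 60: 15/60
= 1/4 items per minute

1/4


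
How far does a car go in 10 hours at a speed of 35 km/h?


Using distance = speed * time
Speed = 35 km/h
Time = 10 hours
Distance = 35 * 10
= 350 km

350


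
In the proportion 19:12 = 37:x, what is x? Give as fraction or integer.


Setting up: 19/12 = 37/x
Cross multiply: 19 * x = 12 * 37
19x = 444
x = 444/19
x = 444/19

444/19


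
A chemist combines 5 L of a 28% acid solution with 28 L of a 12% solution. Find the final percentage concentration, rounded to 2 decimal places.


Solute in mixture 1 = 28% of 5 L = 5*28/100 = 7/5 L
Solute in mixture 2 = 12% of 28 L = 28*12/100 = 84/25 L
Total solute = 7/5 + 84/25 = 119/25 L
Total volume = 5 + 28 = 33 L
Final concentration = 119/25/33 * 100 = 14.42%

14.42


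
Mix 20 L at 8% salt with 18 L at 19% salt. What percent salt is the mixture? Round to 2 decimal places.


Solute in mixture 1 = 8% of 20 L = 20*8/100 = 8/5 L
Solute in mixture 2 = 19% of 18 L = 18*19/100 = 171/50 L
Total solute = 8/5 + 171/50 = 251/50 L
Total volume = 20 + 18 = 38 L
Final concentration = 251/50/38 * 100 = 13.21%

13.21


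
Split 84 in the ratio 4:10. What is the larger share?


Total parts = 4 + 10 = 14
Value per part = 84 / 14 = 6
First share = 4 * 6 = 24
Second share = 10 * 6 = 60
Larger share = 60

60


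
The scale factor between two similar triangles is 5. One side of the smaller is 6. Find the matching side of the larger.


Similar triangles have proportional sides
Scale factor = 5
Smaller side = 6
Corresponding larger side = 6 * 5
= 30

30


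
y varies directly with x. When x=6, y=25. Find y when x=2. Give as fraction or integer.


Direct proportion: y = kx
Find k: k = 25/6 = 25/6
Compute y at x=2: y = 25/6 * 2
y = 25/3

25/3


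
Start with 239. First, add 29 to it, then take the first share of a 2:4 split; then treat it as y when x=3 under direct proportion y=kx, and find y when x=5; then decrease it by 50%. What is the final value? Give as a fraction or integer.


Start with 239.
Step 1: Add 29: 239+29=268; split 2:4 first = 268*2/6 = 268/3
Step 2: Direct prop: k = (268/3)/3; new y = k*5 = 268/3*5/3 = 1340/9
Step 3: Decrease by 50%: 1340/9 * 50/100 = 670/9
Final result = 670/9

670/9


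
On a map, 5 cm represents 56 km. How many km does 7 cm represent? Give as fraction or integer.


Map scale: 5 cm = 56 km
Measured distance on map = 7 cm
Set up proportion: 7 * 56 / 5
= 392 / 5
= 392/5 km

392/5


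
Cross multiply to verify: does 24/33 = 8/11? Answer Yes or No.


Cross multiply to check 24/33 = 8/11
Left cross product: 24 * 11 = 264
Right cross product: 33 * 8 = 264
264 = 264
Equal, so proportions match => Yes

Yes


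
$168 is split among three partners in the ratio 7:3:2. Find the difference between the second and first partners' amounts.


Total parts = 7 + 3 + 2 = 12
Value per part = 168 / 12 = 14
Shares: 7*14=98, 3*14=42, 2*14=28
Second share = 42, first share = 98
Difference = |42 - 98| = 56

56


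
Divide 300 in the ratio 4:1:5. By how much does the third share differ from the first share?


Total parts = 4 + 1 + 5 = 10
Value per part = 300 / 10 = 30
Shares: 4*30=120, 1*30=30, 5*30=150
Third share = 150, first share = 120
Difference = |150 - 120| = 30

30


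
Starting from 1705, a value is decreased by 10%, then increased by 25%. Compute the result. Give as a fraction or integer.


Start: 1705
Step 1: decrease by 10% => multiply by 90/100
  1705 * 90/100 = 3069/2
Step 2: increase by 25% => multiply by 125/100
  3069/2 * 125/100 = 15345/8
Final value = 15345/8

15345/8


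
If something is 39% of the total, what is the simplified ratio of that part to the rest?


Part = 39%, Remainder = 61%
Ratio = 39:61
GCD(39, 61) = 1
Simplify: 39:61 = 39:61

39:61


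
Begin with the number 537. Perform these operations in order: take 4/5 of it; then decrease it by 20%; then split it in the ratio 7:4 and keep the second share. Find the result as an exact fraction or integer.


Start with 537.
Step 1: Take 4/5: 537 * 4/5 = 2148/5
Step 2: Decrease by 20%: 2148/5 * 80/100 = 8592/25
Step 3: Split 7:4, second share = 8592/25 * 4/11 = 34368/275
Final result = 34368/275

34368/275


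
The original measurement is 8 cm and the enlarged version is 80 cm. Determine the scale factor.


Original length = 8 cm
Scaled length = 80 cm
Scale factor = 80 / 8
= 10

10


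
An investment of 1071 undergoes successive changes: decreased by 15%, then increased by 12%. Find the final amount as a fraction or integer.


Start: 1071
Step 1: decrease by 15% => multiply by 85/100
  1071 * 85/100 = 18207/20
Step 2: increase by 12% => multiply by 112/100
  18207/20 * 112/100 = 127449/125
Final value = 127449/125

127449/125


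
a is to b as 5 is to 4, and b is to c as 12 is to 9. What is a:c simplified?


Given a:b = 5:4 and b:c = 12:9
Make b consistent. Multiply first ratio by 12: a:b = 60:48
Multiply second ratio by 4: b:c = 48:36
Now b = 48 in both, so a:b:c = 60:48:36
Therefore a:c = 60:36
Simplify by GCD: a:c = 5:3

5:3


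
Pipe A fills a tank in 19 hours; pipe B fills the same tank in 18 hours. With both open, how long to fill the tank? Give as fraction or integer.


Rate of A = 1/19 job per hour
Rate of B = 1/18 job per hour
Combined rate = 1/19 + 1/18
Find common denominator: (18 + 19)/(19*18) = 37/342
Combined rate = 37/342 job per hour
Time together = 1 / (37/342) = 342/37 hours

342/37


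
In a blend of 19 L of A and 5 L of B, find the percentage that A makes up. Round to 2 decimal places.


Volume of A = 19 L
Volume of B = 5 L
Total volume = 19 + 5 = 24 L
Percentage of A = (19/24) * 100
= 79.17%

79.17


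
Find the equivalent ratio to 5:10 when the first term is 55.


Original ratio: 5:10
First term target: 55
Scale factor = 55 / 5 = 11
Multiply second term: 10 * 11 = 110
Equivalent ratio = 55:110

55:110


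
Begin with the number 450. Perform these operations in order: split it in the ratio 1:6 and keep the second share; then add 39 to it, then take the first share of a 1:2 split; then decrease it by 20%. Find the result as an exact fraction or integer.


Start with 450.
Step 1: Split 1:6, second share = 450 * 6/7 = 2700/7
Step 2: Add 39: 2700/7+39=2973/7; split 1:2 first = 2973/7*1/3 = 991/7
Step 3: Decrease by 20%: 991/7 * 80/100 = 3964/35
Final result = 3964/35

3964/35


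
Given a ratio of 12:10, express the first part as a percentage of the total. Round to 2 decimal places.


Total parts = 12 + 10 = 22
First part fraction = 12/22
Percentage = (12/22) * 100
= 0.545455 * 100
= 54.55%

54.55


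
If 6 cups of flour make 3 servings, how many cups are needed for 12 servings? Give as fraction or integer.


Original: 6 cups for 3 servings
Target servings = 12
Scaling factor = 12/3
New amount = 6 * 12/3
= 72/3
= 24 cups

24


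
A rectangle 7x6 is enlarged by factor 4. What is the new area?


Original dimensions: 7 x 6
Enlargement factor = 4
New width = 7 * 4 = 28
New height = 6 * 4 = 24
New area = 28 * 24 = 672

672


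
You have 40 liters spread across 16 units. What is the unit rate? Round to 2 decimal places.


Total liters = 40
Number of units = 16
Unit rate = 40 / 16
= 2.50 liters per unit

2.50


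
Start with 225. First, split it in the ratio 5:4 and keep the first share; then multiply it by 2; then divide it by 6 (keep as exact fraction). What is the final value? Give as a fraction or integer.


Start with 225.
Step 1: Split 5:4, first share = 225 * 5/9 = 125
Step 2: Multiply by 2: 125 * 2 = 250
Step 3: Divide by 6: 250 / 6 = 125/3
Final result = 125/3

125/3


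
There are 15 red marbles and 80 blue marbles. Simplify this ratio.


Find GCD(15, 80)
GCD = 5
Divide both by 5: 15/5 = 3, 80/5 = 16
Simplified ratio = 3:16

3:16


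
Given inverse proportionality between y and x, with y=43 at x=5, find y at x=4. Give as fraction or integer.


Inverse proportion: y = k/x
Find k: k = 5 * 43 = 215
Compute y at x=4: y = 215/4
y = 215/4

215/4


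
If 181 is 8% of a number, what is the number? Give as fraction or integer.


Given: 181 is 8% of the whole
Set up: 181 = 8/100 * whole
whole = 181 * 100 / 8
whole = 18100 / 8
whole = 4525/2

4525/2


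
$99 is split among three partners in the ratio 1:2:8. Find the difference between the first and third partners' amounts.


Total parts = 1 + 2 + 8 = 11
Value per part = 99 / 11 = 9
Shares: 1*9=9, 2*9=18, 8*9=72
First share = 9, third share = 72
Difference = |9 - 72| = 63

63


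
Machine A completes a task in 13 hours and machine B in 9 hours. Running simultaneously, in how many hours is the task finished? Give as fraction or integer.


Rate of A = 1/13 job per hour
Rate of B = 1/9 job per hour
Combined rate = 1/13 + 1/9
Find common denominator: (9 + 13)/(13*9) = 22/117
Combined rate = 22/117 job per hour
Time together = 1 / (22/117) = 117/22 hours

117/22


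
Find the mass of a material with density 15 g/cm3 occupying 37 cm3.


Using mass = density * volume
Density = 15 g/cm3
Volume = 37 cm3
Mass = 15 * 37
= 555 g

555


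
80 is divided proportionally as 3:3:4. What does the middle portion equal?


Ratio = 3:3:4
Total parts = 3 + 3 + 4 = 10
Value per part = 80 / 10 = 8
First share = 3 * 8 = 24
Middle share = 3 * 8 = 24
Third share = 4 * 8 = 32

24


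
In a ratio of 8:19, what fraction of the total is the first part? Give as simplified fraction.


Total parts = 8 + 19 = 27
First part fraction = 8/27
Simplify: 8/27 = 8/27

8/27


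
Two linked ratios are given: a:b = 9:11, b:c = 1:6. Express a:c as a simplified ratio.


Given a:b = 9:11 and b:c = 1:6
Make b consistent. Multiply first ratio by 1: a:b = 9:11
Multiply second ratio by 11: b:c = 11:66
Now b = 11 in both, so a:b:c = 9:11:66
Therefore a:c = 9:66
Simplify by GCD: a:c = 3:22

3:22


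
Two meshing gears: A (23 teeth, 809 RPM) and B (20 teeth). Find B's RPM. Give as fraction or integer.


Gear ratio: teeth_A * RPM_A = teeth_B * RPM_B
23 * 809 = 20 * RPM_B
18607 = 20 * RPM_B
RPM_B = 18607 / 20
RPM_B = 18607/20

18607/20


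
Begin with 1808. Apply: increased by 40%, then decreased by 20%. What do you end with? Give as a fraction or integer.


Start: 1808
Step 1: increase by 40% => multiply by 140/100
  1808 * 140/100 = 12656/5
Step 2: decrease by 20% => multiply by 80/100
  12656/5 * 80/100 = 50624/25
Final value = 50624/25

50624/25


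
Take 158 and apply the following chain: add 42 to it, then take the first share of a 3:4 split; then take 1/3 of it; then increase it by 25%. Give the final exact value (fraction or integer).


Start with 158.
Step 1: Add 42: 158+42=200; split 3:4 first = 200*3/7 = 600/7
Step 2: Take 1/3: 600/7 * 1/3 = 200/7
Step 3: Increase by 25%: 200/7 * 125/100 = 250/7
Final result = 250/7

250/7


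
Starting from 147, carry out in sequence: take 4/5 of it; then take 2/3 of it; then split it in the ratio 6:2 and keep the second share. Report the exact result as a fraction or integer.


Start with 147.
Step 1: Take 4/5: 147 * 4/5 = 588/5
Step 2: Take 2/3: 588/5 * 2/3 = 392/5
Step 3: Split 6:2, second share = 392/5 * 2/8 = 98/5
Final result = 98/5

98/5


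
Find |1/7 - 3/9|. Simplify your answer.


Simplify: 1/7 = 1/7 and 3/9 = 1/3
Find common denominator: LCD = 21
Convert: 3/21 and 7/21
Difference = |3 - 7|/21 = 4/21
Simplified = 4/21

4/21


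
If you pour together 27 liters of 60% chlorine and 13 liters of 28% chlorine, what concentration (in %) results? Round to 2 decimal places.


Solute in mixture 1 = 60% of 27 L = 27*60/100 = 81/5 L
Solute in mixture 2 = 28% of 13 L = 13*28/100 = 91/25 L
Total solute = 81/5 + 91/25 = 496/25 L
Total volume = 27 + 13 = 40 L
Final concentration = 496/25/40 * 100 = 49.60%

49.60


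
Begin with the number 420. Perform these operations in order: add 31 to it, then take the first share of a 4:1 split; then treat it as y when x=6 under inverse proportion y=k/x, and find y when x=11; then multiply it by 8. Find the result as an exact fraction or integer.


Start with 420.
Step 1: Add 31: 420+31=451; split 4:1 first = 451*4/5 = 1804/5
Step 2: Inverse prop: k = (1804/5)*6; new y = k/11 = 1804/5*6/11 = 984/5
Step 3: Multiply by 8: 984/5 * 8 = 7872/5
Final result = 7872/5

7872/5


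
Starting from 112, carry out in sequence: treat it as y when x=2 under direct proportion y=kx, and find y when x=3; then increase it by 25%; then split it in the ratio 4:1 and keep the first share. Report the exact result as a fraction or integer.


Start with 112.
Step 1: Direct prop: k = (112)/2; new y = k*3 = 112*3/2 = 168
Step 2: Increase by 25%: 168 * 125/100 = 210
Step 3: Split 4:1, first share = 210 * 4/5 = 168
Final result = 168

168


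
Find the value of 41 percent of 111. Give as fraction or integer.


Compute 41% of 111
Convert percentage: 41% = 41/100
Multiply: 111 * 41/100
= 4551/100
= 4551/100

4551/100


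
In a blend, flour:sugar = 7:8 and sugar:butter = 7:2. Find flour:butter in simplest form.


Given a:b = 7:8 and b:c = 7:2
Make b consistent. Multiply first ratio by 7: a:b = 49:56
Multiply second ratio by 8: b:c = 56:16
Now b = 56 in both, so a:b:c = 49:56:16
Therefore a:c = 49:16
Simplify by GCD: a:c = 49:16

49:16


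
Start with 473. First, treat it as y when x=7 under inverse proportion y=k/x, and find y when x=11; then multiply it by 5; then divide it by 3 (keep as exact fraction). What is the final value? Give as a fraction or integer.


Start with 473.
Step 1: Inverse prop: k = (473)*7; new y = k/11 = 473*7/11 = 301
Step 2: Multiply by 5: 301 * 5 = 1505
Step 3: Divide by 3: 1505 / 3 = 1505/3
Final result = 1505/3

1505/3


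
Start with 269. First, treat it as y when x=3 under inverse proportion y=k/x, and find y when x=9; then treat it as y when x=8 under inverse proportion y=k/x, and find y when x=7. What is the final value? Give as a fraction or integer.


Start with 269.
Step 1: Inverse prop: k = (269)*3; new y = k/9 = 269*3/9 = 269/3
Step 2: Inverse prop: k = (269/3)*8; new y = k/7 = 269/3*8/7 = 2152/21
Final result = 2152/21

2152/21


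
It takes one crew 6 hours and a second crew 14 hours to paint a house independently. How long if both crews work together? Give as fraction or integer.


Rate of A = 1/6 job per hour
Rate of B = 1/14 job per hour
Combined rate = 1/6 + 1/14
Find common denominator: (14 + 6)/(6*14) = 20/84
Combined rate = 5/21 job per hour
Time together = 1 / (5/21) = 21/5 hours

21/5


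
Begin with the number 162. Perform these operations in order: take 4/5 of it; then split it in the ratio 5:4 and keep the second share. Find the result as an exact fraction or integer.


Start with 162.
Step 1: Take 4/5: 162 * 4/5 = 648/5
Step 2: Split 5:4, second share = 648/5 * 4/9 = 288/5
Final result = 288/5

288/5


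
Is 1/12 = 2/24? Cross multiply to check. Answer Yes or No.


Cross multiply to check 1/12 = 2/24
Left cross product: 1 * 24 = 24
Right cross product: 12 * 2 = 24
24 = 24
Equal, so proportions match => Yes

Yes


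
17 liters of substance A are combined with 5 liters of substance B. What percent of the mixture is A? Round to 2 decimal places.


Volume of A = 17 L
Volume of B = 5 L
Total volume = 17 + 5 = 22 L
Percentage of A = (17/22) * 100
= 77.27%

77.27


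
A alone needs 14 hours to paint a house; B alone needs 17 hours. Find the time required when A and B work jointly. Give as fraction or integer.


Rate of A = 1/14 job per hour
Rate of B = 1/17 job per hour
Combined rate = 1/14 + 1/17
Find common denominator: (17 + 14)/(14*17) = 31/238
Combined rate = 31/238 job per hour
Time together = 1 / (31/238) = 238/31 hours

238/31


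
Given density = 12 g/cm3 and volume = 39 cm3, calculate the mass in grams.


Using mass = density * volume
Density = 12 g/cm3
Volume = 39 cm3
Mass = 12 * 39
= 468 g

468


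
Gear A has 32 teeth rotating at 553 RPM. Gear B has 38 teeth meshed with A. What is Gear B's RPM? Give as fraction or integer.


Gear ratio: teeth_A * RPM_A = teeth_B * RPM_B
32 * 553 = 38 * RPM_B
17696 = 38 * RPM_B
RPM_B = 17696 / 38
RPM_B = 8848/19

8848/19


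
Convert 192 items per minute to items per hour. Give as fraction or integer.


Converting from per minute to per hour
Rate = 192 items per minute
Multiply by 60: 192 * 60
= 11520 items per hour

11520


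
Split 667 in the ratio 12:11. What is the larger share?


Total parts = 12 + 11 = 23
Value per part = 667 / 23 = 29
First share = 12 * 29 = 348
Second share = 11 * 29 = 319
Larger share = 348

348


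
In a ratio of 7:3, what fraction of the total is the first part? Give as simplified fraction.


Total parts = 7 + 3 = 10
First part fraction = 7/10
Simplify: 7/10 = 7/10

7/10


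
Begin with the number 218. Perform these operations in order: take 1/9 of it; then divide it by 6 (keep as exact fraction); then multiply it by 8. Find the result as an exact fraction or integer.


Start with 218.
Step 1: Take 1/9: 218 * 1/9 = 218/9
Step 2: Divide by 6: 218/9 / 6 = 109/27
Step 3: Multiply by 8: 109/27 * 8 = 872/27
Final result = 872/27

872/27


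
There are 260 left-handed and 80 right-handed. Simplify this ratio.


Find GCD(260, 80)
GCD = 20
Divide both by 20: 260/20 = 13, 80/20 = 4
Simplified ratio = 13:4

13:4


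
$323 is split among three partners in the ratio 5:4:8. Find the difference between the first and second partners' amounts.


Total parts = 5 + 4 + 8 = 17
Value per part = 323 / 17 = 19
Shares: 5*19=95, 4*19=76, 8*19=152
First share = 95, second share = 76
Difference = |95 - 76| = 19

19


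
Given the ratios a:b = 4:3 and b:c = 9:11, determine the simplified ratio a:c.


Given a:b = 4:3 and b:c = 9:11
Make b consistent. Multiply first ratio by 9: a:b = 36:27
Multiply second ratio by 3: b:c = 27:33
Now b = 27 in both, so a:b:c = 36:27:33
Therefore a:c = 36:33
Simplify by GCD: a:c = 12:11

12:11


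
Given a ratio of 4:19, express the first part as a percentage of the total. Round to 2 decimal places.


Total parts = 4 + 19 = 23
First part fraction = 4/23
Percentage = (4/23) * 100
= 0.173913 * 100
= 17.39%

17.39


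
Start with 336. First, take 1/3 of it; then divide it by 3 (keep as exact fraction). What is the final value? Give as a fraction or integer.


Start with 336.
Step 1: Take 1/3: 336 * 1/3 = 112
Step 2: Divide by 3: 112 / 3 = 112/3
Final result = 112/3

112/3


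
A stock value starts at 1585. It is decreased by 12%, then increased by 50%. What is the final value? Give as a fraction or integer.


Start: 1585
Step 1: decrease by 12% => multiply by 88/100
  1585 * 88/100 = 6974/5
Step 2: increase by 50% => multiply by 150/100
  6974/5 * 150/100 = 10461/5
Final value = 10461/5

10461/5


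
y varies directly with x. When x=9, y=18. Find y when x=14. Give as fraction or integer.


Direct proportion: y = kx
Find k: k = 18/9 = 2
Compute y at x=14: y = 2 * 14
y = 28

28


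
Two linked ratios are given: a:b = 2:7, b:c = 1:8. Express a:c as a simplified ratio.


Given a:b = 2:7 and b:c = 1:8
Make b consistent. Multiply first ratio by 1: a:b = 2:7
Multiply second ratio by 7: b:c = 7:56
Now b = 7 in both, so a:b:c = 2:7:56
Therefore a:c = 2:56
Simplify by GCD: a:c = 1:28

1:28


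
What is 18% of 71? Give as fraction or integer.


Compute 18% of 71
Convert percentage: 18% = 18/100
Multiply: 71 * 18/100
= 1278/100
= 639/50

639/50


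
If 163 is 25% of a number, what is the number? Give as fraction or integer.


Given: 163 is 25% of the whole
Set up: 163 = 25/100 * whole
whole = 163 * 100 / 25
whole = 16300 / 25
whole = 652

652


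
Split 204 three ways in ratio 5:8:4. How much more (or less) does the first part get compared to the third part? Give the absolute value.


Total parts = 5 + 8 + 4 = 17
Value per part = 204 / 17 = 12
Shares: 5*12=60, 8*12=96, 4*12=48
First share = 60, third share = 48
Difference = |60 - 48| = 12

12


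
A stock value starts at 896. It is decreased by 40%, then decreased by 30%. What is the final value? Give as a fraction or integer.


Start: 896
Step 1: decrease by 40% => multiply by 60/100
  896 * 60/100 = 2688/5
Step 2: decrease by 30% => multiply by 70/100
  2688/5 * 70/100 = 9408/25
Final value = 9408/25

9408/25


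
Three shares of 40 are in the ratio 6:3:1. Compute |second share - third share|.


Total parts = 6 + 3 + 1 = 10
Value per part = 40 / 10 = 4
Shares: 6*4=24, 3*4=12, 1*4=4
Second share = 12, third share = 4
Difference = |12 - 4| = 8

8


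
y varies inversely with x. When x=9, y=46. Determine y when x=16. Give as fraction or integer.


Inverse proportion: y = k/x
Find k: k = 9 * 46 = 414
Compute y at x=16: y = 414/16
y = 207/8

207/8


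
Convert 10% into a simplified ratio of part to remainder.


Part = 10%, Remainder = 90%
Ratio = 10:90
GCD(10, 90) = 10
Simplify: 1:9 = 1:9

1:9


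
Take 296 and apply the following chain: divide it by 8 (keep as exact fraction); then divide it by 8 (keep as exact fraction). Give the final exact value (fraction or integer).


Start with 296.
Step 1: Divide by 8: 296 / 8 = 37
Step 2: Divide by 8: 37 / 8 = 37/8
Final result = 37/8

37/8


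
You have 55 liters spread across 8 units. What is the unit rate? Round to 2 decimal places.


Total liters = 55
Number of units = 8
Unit rate = 55 / 8
= 6.88 liters per unit

6.88


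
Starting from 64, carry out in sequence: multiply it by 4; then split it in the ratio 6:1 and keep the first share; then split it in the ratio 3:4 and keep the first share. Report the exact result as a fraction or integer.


Start with 64.
Step 1: Multiply by 4: 64 * 4 = 256
Step 2: Split 6:1, first share = 256 * 6/7 = 1536/7
Step 3: Split 3:4, first share = 1536/7 * 3/7 = 4608/49
Final result = 4608/49

4608/49


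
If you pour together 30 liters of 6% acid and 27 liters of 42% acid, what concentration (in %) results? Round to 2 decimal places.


Solute in mixture 1 = 6% of 30 L = 30*6/100 = 9/5 L
Solute in mixture 2 = 42% of 27 L = 27*42/100 = 567/50 L
Total solute = 9/5 + 567/50 = 657/50 L
Total volume = 30 + 27 = 57 L
Final concentration = 657/50/57 * 100 = 23.05%

23.05


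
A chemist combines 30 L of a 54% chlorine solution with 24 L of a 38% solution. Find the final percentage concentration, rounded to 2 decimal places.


Solute in mixture 1 = 54% of 30 L = 30*54/100 = 81/5 L
Solute in mixture 2 = 38% of 24 L = 24*38/100 = 228/25 L
Total solute = 81/5 + 228/25 = 633/25 L
Total volume = 30 + 24 = 54 L
Final concentration = 633/25/54 * 100 = 46.89%

46.89


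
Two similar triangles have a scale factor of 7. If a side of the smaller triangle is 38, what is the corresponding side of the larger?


Similar triangles have proportional sides
Scale factor = 7
Smaller side = 38
Corresponding larger side = 38 * 7
= 266

266


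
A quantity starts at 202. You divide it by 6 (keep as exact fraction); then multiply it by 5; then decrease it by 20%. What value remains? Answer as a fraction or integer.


Start with 202.
Step 1: Divide by 6: 202 / 6 = 101/3
Step 2: Multiply by 5: 101/3 * 5 = 505/3
Step 3: Decrease by 20%: 505/3 * 80/100 = 404/3
Final result = 404/3

404/3


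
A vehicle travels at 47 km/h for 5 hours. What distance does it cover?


Using distance = speed * time
Speed = 47 km/h
Time = 5 hours
Distance = 47 * 5
= 235 km

235


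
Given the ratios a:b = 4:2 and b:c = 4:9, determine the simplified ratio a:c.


Given a:b = 4:2 and b:c = 4:9
Make b consistent. Multiply first ratio by 4: a:b = 16:8
Multiply second ratio by 2: b:c = 8:18
Now b = 8 in both, so a:b:c = 16:8:18
Therefore a:c = 16:18
Simplify by GCD: a:c = 8:9

8:9
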